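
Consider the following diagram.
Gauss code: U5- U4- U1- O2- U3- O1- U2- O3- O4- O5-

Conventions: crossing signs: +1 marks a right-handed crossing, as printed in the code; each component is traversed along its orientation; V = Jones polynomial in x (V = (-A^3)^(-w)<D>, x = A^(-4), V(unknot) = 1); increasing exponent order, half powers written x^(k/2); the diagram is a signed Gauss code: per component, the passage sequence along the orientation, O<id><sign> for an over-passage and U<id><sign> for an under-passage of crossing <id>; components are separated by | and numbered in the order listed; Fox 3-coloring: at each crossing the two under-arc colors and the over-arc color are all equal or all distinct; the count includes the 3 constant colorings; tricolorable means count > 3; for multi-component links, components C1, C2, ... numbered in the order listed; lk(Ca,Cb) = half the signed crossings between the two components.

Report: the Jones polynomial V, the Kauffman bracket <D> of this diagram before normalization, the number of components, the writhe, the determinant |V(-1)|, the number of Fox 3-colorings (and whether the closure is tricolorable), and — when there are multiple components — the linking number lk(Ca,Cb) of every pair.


Jones polynomial: V(x) = -x^-4 + x^-3 + x^-1
<D> = -A^-11 - A^-3 + A; writhe -5
components 1, writhe -5 (5 crossings)
3-colorings: 9 of 3^5, det 3 — tricolorable
note: |V(-1)| = 3: so tricolorable, since 3 divides 3


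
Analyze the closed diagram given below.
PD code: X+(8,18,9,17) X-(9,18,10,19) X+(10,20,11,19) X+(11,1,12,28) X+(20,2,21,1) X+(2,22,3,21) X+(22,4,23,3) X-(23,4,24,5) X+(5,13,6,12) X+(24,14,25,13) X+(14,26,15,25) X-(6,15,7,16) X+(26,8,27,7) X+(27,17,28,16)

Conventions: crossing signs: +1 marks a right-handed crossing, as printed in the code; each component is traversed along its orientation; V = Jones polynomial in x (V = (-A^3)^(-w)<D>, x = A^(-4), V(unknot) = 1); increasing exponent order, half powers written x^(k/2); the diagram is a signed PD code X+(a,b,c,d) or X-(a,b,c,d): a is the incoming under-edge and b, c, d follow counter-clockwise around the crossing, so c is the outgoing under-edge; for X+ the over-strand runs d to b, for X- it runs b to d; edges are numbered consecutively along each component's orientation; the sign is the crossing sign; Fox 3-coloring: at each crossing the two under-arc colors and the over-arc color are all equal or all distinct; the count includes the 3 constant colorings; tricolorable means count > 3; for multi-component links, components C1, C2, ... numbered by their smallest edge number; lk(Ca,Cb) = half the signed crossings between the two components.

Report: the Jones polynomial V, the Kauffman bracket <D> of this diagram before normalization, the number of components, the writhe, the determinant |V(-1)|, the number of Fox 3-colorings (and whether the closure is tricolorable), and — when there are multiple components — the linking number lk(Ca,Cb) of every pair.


Jones polynomial: V(x) = x^3 + x^5 - x^8
<D> = -A^-8 + A^4 + A^12; writhe +8
components 1, writhe +8 (14 crossings)
3-colorings: 9 of 3^14, det 3 — tricolorable
note: w = +8 (over 14 crossings) is diagram-only; (-A^3)^(-8) removes it from V


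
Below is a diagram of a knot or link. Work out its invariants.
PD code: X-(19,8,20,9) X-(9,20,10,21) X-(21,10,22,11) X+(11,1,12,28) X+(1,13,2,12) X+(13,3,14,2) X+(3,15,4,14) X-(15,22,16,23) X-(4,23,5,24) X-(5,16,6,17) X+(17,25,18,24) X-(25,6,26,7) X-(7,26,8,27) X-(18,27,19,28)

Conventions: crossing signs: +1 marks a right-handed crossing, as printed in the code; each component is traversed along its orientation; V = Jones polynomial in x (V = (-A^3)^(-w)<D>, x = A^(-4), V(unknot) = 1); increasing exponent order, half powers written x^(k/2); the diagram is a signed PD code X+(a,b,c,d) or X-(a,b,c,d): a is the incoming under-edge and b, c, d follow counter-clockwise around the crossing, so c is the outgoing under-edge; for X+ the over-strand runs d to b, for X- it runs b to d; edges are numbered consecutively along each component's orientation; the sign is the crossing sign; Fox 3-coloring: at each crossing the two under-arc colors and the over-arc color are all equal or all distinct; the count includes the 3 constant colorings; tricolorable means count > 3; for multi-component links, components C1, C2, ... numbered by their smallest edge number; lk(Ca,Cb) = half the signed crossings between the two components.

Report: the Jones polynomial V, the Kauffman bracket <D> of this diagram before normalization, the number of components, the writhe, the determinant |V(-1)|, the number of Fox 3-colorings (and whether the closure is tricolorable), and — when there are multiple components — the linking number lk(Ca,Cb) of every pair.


V = x^-7 - 2x^-6 + 2x^-5 - 3x^-4 + 3x^-3 - 2x^-2 + 2x^-1
<D> = 2A^-8 - 2A^-4 + 3 - 3A^4 + 2A^8 - 2A^12 + A^16 (w = -4)
1 component over 14 crossings, w = -4
9 Fox colorings among 3^14, |V(-1)| = 15: tricolorable
why: det 15 = |V(-1)|; divisible by 3, so tricolorable


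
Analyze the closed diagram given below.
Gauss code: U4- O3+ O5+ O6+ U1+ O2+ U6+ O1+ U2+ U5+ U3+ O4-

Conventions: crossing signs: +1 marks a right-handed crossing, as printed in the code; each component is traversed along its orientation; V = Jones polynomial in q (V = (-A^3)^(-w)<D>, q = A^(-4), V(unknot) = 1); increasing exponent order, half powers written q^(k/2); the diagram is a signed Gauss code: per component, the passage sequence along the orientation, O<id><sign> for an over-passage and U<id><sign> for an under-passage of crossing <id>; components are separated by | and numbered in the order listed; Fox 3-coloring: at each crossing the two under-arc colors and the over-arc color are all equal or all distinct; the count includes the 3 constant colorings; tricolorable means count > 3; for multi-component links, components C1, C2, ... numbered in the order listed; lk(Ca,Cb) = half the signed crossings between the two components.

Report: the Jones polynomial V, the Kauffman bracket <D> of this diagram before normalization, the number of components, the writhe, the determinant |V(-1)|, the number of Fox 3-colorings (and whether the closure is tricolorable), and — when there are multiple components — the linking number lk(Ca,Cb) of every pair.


V = q + q^3 - q^4
<D> = -A^-4 + 1 + A^8 (w = +4)
1 component over 6 crossings, w = +4
9 Fox colorings among 3^6, |V(-1)| = 3: tricolorable
why: w = +4 (over 6 crossings) is diagram-only; (-A^3)^(-4) removes it from V


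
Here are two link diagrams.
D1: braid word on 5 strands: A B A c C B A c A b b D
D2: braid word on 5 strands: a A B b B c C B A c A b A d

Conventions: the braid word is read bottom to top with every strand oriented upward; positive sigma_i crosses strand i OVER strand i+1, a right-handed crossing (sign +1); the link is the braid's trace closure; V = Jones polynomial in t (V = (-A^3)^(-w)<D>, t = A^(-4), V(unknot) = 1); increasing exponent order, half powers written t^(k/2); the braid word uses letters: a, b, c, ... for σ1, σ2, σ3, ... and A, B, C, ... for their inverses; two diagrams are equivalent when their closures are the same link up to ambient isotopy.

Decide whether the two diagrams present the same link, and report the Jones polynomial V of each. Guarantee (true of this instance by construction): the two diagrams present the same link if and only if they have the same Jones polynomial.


same link: yes
V(D1) = -t^-6 + t^-5 - t^-4 + 2t^-3 - t^-2 + t^-1  [12 crossings, <D> = A^-8 - A^-4 + 2 - A^4 + A^8 - A^12, w = -4]
V(D2) = -t^-6 + t^-5 - t^-4 + 2t^-3 - t^-2 + t^-1  (w -2, c 14, <D> = A^-2 - A^2 + 2A^6 - A^10 + A^14 - A^18)
note: from 12 to 14 crossings by R-moves: one link, two diagrams


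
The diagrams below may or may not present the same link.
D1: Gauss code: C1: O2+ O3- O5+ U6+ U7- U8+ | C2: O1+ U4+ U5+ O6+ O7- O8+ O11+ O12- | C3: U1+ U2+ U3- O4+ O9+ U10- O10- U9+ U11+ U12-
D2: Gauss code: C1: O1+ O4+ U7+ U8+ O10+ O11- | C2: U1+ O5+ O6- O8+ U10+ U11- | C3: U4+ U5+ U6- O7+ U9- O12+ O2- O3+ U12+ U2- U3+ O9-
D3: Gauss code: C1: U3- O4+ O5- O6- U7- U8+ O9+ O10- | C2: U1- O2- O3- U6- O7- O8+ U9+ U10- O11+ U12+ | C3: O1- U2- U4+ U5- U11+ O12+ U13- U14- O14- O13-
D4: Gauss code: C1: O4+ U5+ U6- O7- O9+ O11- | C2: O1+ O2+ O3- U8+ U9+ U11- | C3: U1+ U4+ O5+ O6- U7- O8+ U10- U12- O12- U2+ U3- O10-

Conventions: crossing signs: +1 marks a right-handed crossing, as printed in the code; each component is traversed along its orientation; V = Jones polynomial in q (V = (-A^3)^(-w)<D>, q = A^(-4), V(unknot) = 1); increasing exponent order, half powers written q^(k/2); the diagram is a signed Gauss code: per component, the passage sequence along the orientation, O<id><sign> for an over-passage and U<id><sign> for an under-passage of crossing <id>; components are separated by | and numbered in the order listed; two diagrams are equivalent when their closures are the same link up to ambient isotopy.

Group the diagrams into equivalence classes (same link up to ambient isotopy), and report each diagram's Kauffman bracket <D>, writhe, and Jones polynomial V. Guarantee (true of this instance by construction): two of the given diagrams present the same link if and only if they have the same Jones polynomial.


grouping into links: {D1, D2} | {D3} | {D4}
V(D1) = q + 2q^3 + q^5  (w +4, c 12, <D> = A^-8 + 2 + A^8)
V(D2) = q + 2q^3 + q^5  (w +4, c 12, <D> = A^-8 + 2 + A^8)
D3 (bracket A^-12 + A^-8 + A^-4 + 1; 14 crossings at w = -4): V = q^-3 + q^-2 + q^-1 + 1
V(D4) = 1 + q + q^2 + q^3  (w 0, c 12, <D> = A^-12 + A^-8 + A^-4 + 1)
why: 3 values of V(q) split the 4 diagrams


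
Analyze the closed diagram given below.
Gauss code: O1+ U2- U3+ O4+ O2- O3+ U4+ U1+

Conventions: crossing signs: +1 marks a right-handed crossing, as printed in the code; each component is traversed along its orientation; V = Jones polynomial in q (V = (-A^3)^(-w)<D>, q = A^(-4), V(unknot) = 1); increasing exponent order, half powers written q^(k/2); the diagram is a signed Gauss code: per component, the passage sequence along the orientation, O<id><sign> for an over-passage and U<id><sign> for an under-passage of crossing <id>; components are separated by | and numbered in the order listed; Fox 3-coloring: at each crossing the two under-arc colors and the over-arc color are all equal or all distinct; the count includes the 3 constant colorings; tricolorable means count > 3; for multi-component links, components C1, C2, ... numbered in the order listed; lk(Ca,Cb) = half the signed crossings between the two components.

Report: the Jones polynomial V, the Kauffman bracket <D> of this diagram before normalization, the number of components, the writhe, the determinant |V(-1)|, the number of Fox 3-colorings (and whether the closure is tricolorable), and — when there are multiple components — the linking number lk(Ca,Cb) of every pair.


V = 1
<D> = A^6 (w = +2)
1 component over 4 crossings, w = +2
3 Fox colorings among 3^4, |V(-1)| = 1: not tricolorable
why: w = +2 (over 4 crossings) is diagram-only; (-A^3)^(-2) removes it from V


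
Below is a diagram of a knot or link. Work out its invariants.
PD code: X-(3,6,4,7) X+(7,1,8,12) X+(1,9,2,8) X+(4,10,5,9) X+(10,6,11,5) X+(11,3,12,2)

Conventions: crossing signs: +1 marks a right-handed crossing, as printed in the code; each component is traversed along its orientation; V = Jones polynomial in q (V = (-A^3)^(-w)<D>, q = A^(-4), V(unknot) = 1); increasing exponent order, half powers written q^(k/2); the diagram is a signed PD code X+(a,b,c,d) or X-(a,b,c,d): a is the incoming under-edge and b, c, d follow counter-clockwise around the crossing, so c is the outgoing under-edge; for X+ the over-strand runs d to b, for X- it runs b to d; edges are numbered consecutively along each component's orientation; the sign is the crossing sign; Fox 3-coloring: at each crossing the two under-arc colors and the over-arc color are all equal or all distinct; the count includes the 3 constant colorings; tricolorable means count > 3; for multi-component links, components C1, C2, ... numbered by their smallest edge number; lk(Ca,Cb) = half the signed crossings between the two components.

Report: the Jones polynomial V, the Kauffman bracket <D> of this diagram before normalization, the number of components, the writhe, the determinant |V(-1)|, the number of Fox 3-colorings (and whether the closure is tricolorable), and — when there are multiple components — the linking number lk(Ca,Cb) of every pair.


Jones polynomial: V(q) = q - q^2 + 2q^3 - q^4 + q^5 - q^6
<D> = -A^-12 + A^-8 - A^-4 + 2 - A^4 + A^8; writhe +4
components 1, writhe +4 (6 crossings)
3-colorings: 3 of 3^6, det 7 — not tricolorable
note: V spans 5 powers of q: at least 5 crossings in any diagram


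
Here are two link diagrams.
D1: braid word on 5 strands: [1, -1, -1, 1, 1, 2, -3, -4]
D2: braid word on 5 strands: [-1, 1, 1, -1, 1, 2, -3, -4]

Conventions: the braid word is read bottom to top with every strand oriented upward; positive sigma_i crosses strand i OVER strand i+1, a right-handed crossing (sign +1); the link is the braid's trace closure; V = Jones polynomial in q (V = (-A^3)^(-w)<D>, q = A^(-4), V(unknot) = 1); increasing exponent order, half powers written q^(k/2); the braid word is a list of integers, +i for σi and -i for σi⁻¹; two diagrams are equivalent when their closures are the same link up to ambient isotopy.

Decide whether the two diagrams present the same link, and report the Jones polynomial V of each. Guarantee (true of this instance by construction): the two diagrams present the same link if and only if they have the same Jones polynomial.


same link: yes
V(D1) = 1  [8 crossings, <D> = 1, w = 0]
V(D2) = 1  [8 crossings, <D> = 1, w = 0]
insight: one V(q) for all 2 diagrams — one class (guaranteed)


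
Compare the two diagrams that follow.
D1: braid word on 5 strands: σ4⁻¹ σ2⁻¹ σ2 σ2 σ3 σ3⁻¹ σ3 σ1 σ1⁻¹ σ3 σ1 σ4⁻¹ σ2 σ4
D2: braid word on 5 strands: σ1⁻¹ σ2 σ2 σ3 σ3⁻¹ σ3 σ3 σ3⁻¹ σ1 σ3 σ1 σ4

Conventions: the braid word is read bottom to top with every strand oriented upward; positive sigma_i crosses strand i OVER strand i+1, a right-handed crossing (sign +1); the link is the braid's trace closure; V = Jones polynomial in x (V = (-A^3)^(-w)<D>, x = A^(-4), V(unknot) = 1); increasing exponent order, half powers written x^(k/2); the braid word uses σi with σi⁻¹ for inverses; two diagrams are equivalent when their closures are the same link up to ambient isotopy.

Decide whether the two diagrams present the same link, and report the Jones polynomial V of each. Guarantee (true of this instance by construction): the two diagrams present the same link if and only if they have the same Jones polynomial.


equivalent: yes
D1 (bracket A^-8 + 2 + A^8; 14 crossings at w = +4): V = x + 2x^3 + x^5
V(D2) = x + 2x^3 + x^5  (w +6, c 12, <D> = A^-2 + 2A^6 + A^14)
key observation: one V(x) for all 2 diagrams — one class (guaranteed)


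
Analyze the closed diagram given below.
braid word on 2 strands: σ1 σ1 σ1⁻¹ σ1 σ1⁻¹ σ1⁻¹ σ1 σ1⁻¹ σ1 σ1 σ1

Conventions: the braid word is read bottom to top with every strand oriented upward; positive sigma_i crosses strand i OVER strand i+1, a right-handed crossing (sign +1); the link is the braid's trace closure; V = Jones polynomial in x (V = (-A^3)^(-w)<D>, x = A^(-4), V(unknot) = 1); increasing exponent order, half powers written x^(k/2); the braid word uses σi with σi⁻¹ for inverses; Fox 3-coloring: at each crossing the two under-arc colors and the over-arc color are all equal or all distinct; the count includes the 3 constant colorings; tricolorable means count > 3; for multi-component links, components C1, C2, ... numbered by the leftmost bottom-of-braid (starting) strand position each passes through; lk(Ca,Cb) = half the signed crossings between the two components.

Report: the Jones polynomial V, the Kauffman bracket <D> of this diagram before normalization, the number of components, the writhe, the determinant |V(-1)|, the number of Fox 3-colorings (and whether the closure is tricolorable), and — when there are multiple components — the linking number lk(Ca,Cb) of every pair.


Jones polynomial: V(x) = x + x^3 - x^4
<D> = A^-7 - A^-3 - A^5; writhe +3
components 1, writhe +3 (11 crossings)
3-colorings: 9 of 3^11, det 3 — tricolorable
note: |V(-1)| = 3: so tricolorable, since 3 divides 3


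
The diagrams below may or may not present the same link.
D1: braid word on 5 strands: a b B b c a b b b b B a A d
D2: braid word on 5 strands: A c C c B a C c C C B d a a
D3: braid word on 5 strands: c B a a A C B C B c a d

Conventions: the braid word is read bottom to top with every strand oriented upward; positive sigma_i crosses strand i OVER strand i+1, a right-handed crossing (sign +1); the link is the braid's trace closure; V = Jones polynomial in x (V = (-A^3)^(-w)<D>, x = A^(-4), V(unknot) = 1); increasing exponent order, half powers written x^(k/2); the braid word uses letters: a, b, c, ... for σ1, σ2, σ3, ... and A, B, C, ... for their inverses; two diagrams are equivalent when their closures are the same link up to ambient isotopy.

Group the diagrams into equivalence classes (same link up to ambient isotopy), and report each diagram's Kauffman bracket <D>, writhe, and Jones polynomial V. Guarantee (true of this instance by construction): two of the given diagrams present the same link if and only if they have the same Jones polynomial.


equivalence classes: {D1} | {D2, D3}
D1 (bracket -A^-4 + 1 - A^4 + A^8 + A^16; 14 crossings at w = +8): V = x^2 + x^4 - x^5 + x^6 - x^7
D2 (bracket A^-8 - A^-4 + 2 - 2A^4 + A^8 - A^12 + A^16; 14 crossings at w = 0): V = x^-4 - x^-3 + x^-2 - 2x^-1 + 2 - x + x^2
V(D3) = x^-4 - x^-3 + x^-2 - 2x^-1 + 2 - x + x^2  (w 0, c 12, <D> = A^-8 - A^-4 + 2 - 2A^4 + A^8 - A^12 + A^16)
observation: comparing 3 Jones polynomials yields 2 groups


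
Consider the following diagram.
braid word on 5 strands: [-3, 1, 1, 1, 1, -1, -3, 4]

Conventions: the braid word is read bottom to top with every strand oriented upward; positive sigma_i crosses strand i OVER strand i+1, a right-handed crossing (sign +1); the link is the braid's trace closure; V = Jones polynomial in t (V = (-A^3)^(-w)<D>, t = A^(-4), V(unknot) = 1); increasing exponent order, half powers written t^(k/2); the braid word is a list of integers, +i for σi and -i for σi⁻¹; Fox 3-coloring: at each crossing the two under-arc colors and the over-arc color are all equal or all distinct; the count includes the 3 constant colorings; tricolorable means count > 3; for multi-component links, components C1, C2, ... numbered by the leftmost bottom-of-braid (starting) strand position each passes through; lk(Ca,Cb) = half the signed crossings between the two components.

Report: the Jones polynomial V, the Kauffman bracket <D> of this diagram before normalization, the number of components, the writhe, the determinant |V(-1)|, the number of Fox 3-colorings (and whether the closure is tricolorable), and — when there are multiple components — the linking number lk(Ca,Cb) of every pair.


Jones polynomial: V(t) = t^-2 + t^-1 + 2 + t - t^4
<D> = -A^-10 + A^2 + 2A^6 + A^10 + A^14; writhe +2
components 3, writhe +2 (8 crossings)
linking number lk(C1,C2) = 0
lk(C1,C3): 0
lk(C2,C3) = -1
3-colorings: 27 of 3^8, det 0 — tricolorable
note: free reduction leaves σ3⁻¹ σ1 σ1 σ1 σ3⁻¹ σ4 of the original 8 letters


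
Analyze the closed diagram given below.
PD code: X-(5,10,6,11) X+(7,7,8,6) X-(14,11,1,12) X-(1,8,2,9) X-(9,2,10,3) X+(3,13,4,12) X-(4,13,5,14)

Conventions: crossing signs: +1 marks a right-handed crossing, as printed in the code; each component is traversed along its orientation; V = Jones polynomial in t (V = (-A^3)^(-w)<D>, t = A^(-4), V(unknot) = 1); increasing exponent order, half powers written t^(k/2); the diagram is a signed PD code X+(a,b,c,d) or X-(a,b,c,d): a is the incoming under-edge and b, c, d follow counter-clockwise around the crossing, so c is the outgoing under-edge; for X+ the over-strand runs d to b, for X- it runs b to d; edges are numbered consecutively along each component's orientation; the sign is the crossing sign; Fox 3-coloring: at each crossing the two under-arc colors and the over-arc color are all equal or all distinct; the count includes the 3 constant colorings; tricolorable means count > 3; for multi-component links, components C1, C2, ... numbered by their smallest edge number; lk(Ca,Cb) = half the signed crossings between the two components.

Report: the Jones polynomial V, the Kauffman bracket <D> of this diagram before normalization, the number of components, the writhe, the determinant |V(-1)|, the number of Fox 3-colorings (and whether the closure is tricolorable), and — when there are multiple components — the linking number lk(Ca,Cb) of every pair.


Jones polynomial: V(t) = -t^-4 + t^-3 + t^-1
<D> = -A^-5 - A^3 + A^7; writhe -3
components 1, writhe -3 (7 crossings)
3-colorings: 9 of 3^7, det 3 — tricolorable
note: w = -3 (over 7 crossings) is diagram-only; (-A^3)^(3) removes it from V


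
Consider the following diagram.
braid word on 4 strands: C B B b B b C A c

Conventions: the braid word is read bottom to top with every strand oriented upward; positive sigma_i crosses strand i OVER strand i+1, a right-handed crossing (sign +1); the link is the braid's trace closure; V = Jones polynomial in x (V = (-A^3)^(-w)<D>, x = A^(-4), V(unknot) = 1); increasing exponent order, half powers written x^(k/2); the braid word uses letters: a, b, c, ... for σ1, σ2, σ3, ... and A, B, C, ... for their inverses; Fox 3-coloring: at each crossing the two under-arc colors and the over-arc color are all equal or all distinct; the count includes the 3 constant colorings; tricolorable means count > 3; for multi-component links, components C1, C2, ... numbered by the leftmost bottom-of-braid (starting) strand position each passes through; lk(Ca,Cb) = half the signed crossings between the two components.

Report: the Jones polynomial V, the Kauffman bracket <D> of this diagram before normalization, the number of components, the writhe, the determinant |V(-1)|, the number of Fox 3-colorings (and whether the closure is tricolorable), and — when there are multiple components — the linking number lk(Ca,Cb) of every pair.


V(x) = 1
bracket: -A^-9, w = -3
1 component, writhe -3, over 9 crossings
det 1, colorings 3 of 3^9 — not tricolorable
observation: |V(-1)| = 1: so not tricolorable, since 3 does not divide 1


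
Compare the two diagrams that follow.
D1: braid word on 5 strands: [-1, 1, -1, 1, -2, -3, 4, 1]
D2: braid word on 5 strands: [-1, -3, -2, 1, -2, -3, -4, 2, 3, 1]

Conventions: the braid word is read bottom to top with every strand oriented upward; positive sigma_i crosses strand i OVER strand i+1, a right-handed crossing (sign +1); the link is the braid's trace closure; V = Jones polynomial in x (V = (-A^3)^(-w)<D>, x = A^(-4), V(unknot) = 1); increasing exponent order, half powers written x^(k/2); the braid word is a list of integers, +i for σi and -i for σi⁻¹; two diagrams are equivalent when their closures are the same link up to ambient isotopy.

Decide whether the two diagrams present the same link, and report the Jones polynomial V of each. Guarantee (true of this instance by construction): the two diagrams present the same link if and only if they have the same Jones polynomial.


equivalent: yes
D1 (bracket 1; 8 crossings at w = 0): V = 1
D2 (bracket A^-6; 10 crossings at w = -2): V = 1
key observation: from 8 to 10 crossings by R-moves: one link, two diagrams


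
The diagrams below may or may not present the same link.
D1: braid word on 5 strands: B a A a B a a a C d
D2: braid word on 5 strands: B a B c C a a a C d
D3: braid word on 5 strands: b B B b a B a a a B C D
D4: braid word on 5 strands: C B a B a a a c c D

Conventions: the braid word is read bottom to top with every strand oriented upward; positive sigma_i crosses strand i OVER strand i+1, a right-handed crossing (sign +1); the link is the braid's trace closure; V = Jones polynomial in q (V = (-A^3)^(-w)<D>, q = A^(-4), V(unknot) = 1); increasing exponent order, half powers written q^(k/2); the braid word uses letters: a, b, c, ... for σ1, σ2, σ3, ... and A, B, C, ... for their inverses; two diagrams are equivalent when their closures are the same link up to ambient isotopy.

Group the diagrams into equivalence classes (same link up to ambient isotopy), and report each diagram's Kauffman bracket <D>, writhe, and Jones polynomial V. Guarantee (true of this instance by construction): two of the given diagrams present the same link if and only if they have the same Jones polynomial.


classes: {D1, D2, D3, D4}
V(D1) = q^-1 - 1 + 2q - 2q^2 + 2q^3 - 2q^4 + q^5  [10 crossings, <D> = A^-14 - 2A^-10 + 2A^-6 - 2A^-2 + 2A^2 - A^6 + A^10, w = +2]
V(D2) = q^-1 - 1 + 2q - 2q^2 + 2q^3 - 2q^4 + q^5  (w +2, c 10, <D> = A^-14 - 2A^-10 + 2A^-6 - 2A^-2 + 2A^2 - A^6 + A^10)
V(D3) = q^-1 - 1 + 2q - 2q^2 + 2q^3 - 2q^4 + q^5  [12 crossings, <D> = A^-20 - 2A^-16 + 2A^-12 - 2A^-8 + 2A^-4 - 1 + A^4, w = 0]
D4 (bracket A^-14 - 2A^-10 + 2A^-6 - 2A^-2 + 2A^2 - A^6 + A^10; 10 crossings at w = +2): V = q^-1 - 1 + 2q - 2q^2 + 2q^3 - 2q^4 + q^5
insight: one V(q) for all 4 diagrams — one class (guaranteed)


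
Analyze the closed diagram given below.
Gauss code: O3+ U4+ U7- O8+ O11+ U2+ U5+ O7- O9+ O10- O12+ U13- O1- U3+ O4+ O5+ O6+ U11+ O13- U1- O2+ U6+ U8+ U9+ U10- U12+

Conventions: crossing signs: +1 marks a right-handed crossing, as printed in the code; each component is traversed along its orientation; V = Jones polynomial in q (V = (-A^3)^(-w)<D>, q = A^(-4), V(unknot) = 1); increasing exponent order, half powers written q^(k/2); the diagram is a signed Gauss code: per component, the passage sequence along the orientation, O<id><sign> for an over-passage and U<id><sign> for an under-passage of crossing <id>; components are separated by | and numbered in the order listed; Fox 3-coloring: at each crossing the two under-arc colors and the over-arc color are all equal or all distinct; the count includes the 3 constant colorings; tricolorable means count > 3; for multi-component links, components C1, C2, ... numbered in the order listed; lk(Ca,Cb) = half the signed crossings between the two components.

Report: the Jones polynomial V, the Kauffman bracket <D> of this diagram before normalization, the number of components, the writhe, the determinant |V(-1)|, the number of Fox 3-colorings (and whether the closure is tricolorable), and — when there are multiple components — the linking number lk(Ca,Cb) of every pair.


Jones polynomial: V(q) = -1 + 4q - 5q^2 + 7q^3 - 7q^4 + 6q^5 - 5q^6 + 3q^7 - q^8
<D> = A^-17 - 3A^-13 + 5A^-9 - 6A^-5 + 7A^-1 - 7A^3 + 5A^7 - 4A^11 + A^15; writhe +5
components 1, writhe +5 (13 crossings)
3-colorings: 9 of 3^13, det 39 — tricolorable
note: w = +5 (over 13 crossings) is diagram-only; (-A^3)^(-5) removes it from V


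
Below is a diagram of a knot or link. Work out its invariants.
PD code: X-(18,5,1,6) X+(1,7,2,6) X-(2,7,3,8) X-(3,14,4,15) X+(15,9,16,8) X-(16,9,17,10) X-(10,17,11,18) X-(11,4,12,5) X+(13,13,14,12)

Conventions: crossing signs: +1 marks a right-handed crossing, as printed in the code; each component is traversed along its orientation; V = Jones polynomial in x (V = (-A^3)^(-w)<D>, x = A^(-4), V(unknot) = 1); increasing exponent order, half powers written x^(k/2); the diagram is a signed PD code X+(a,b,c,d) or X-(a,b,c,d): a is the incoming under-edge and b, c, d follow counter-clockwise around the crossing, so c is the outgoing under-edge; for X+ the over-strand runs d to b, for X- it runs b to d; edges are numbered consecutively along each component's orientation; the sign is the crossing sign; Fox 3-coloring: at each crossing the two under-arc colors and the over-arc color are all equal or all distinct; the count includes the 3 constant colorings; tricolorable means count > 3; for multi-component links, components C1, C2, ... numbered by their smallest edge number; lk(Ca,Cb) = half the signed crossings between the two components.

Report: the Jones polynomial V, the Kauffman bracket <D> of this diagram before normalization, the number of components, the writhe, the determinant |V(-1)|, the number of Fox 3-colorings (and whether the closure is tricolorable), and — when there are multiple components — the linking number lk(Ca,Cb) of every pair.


V = -x^-4 + x^-3 + x^-1
<D> = -A^-5 - A^3 + A^7 (w = -3)
1 component over 9 crossings, w = -3
9 Fox colorings among 3^9, |V(-1)| = 3: tricolorable
why: the span of V is 3, forcing >= 3 crossings in any diagram


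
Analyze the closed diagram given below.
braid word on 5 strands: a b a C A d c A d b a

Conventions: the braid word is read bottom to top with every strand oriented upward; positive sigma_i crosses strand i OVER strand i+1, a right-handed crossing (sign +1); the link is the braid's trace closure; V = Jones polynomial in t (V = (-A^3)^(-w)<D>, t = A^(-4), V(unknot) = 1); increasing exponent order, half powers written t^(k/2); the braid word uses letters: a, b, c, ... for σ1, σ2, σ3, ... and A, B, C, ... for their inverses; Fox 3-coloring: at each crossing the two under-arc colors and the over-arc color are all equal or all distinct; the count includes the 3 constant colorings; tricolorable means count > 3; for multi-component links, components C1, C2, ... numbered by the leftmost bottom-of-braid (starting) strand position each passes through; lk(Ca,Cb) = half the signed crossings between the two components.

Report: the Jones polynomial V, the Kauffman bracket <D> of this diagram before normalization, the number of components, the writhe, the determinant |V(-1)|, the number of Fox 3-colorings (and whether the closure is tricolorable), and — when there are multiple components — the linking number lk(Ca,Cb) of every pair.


V(t) = -t^(1/2) + t^(3/2) - t^(5/2) - t^(9/2)
bracket: A^-3 + A^5 - A^9 + A^13, w = +5
2 components, writhe +5, over 11 crossings
lk(C1,C2) = +2
det 4, colorings 3 of 3^11 — not tricolorable
observation: det 4 = |V(-1)|; not divisible by 3, so not tricolorable


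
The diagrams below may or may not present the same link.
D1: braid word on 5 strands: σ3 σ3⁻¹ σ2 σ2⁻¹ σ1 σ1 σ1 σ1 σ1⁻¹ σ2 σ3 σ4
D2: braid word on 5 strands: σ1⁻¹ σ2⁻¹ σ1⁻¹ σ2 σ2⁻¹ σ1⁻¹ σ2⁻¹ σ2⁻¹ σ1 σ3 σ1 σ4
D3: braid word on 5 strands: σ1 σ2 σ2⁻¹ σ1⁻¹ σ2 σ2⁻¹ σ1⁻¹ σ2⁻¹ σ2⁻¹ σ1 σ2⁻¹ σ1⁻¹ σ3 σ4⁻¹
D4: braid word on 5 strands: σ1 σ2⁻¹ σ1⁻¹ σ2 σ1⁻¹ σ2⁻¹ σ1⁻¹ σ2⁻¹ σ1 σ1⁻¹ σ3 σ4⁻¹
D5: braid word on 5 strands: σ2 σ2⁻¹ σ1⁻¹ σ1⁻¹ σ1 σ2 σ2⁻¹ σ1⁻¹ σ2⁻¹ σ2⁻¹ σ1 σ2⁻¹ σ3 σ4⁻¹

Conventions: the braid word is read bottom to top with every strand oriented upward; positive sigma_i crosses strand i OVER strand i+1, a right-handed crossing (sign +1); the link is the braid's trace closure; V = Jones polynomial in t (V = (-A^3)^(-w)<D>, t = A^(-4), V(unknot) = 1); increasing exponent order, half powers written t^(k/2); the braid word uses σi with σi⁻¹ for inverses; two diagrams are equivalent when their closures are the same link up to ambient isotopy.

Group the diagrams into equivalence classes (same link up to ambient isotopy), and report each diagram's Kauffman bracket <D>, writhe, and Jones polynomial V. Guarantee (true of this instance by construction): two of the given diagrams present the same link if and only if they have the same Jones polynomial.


equivalence classes: {D1} | {D2, D3, D4, D5}
D1 (bracket -A^2 + A^6 + A^14; 12 crossings at w = +6): V = t + t^3 - t^4
D2 (bracket A^-2 - A^2 + 2A^6 - A^10 + A^14 - A^18; 12 crossings at w = -2): V = -t^-6 + t^-5 - t^-4 + 2t^-3 - t^-2 + t^-1
V(D3) = -t^-6 + t^-5 - t^-4 + 2t^-3 - t^-2 + t^-1  (w -4, c 14, <D> = A^-8 - A^-4 + 2 - A^4 + A^8 - A^12)
D4 (bracket A^-8 - A^-4 + 2 - A^4 + A^8 - A^12; 12 crossings at w = -4): V = -t^-6 + t^-5 - t^-4 + 2t^-3 - t^-2 + t^-1
D5 (bracket A^-8 - A^-4 + 2 - A^4 + A^8 - A^12; 14 crossings at w = -4): V = -t^-6 + t^-5 - t^-4 + 2t^-3 - t^-2 + t^-1
key observation: comparing 5 Jones polynomials yields 2 groups


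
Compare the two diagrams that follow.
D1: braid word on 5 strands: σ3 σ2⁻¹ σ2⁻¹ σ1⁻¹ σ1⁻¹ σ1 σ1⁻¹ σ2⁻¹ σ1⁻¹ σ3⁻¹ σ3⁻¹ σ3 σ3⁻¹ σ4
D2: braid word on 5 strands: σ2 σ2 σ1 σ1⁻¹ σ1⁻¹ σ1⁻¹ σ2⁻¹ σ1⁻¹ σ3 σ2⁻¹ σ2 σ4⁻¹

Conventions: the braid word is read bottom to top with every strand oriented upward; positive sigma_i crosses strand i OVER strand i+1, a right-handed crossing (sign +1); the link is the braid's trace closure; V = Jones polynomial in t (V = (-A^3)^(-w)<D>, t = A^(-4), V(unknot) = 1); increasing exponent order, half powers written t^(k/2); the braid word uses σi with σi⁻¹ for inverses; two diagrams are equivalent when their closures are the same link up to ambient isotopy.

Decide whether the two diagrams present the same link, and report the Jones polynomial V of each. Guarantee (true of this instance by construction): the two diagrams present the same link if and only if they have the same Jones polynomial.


equivalent: no
D1 (bracket A^-10 + A^-2 - A^2 + A^6 - A^10; 14 crossings at w = -6): V = -t^-7 + t^-6 - t^-5 + t^-4 + t^-2
V(D2) = 1  [12 crossings, <D> = A^-6, w = -2]
observation: V(t) takes 2 values over 2 diagrams, fixing the grouping


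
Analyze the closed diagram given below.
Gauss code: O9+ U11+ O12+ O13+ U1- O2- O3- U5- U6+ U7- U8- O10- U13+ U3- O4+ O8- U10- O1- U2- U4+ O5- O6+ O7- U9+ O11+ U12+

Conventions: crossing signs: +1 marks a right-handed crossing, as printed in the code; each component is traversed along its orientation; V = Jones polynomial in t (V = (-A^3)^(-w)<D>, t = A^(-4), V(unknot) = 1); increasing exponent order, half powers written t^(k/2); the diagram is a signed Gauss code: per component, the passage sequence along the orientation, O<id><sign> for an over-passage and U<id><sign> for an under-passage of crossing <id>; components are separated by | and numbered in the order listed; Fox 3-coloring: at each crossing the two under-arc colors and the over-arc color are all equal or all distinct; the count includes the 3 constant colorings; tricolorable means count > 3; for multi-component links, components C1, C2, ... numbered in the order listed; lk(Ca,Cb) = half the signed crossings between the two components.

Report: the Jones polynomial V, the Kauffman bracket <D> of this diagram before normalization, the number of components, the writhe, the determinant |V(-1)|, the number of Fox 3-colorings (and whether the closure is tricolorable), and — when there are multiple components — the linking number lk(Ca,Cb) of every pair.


V = t^-6 - 2t^-5 + 3t^-4 - 6t^-3 + 7t^-2 - 7t^-1 + 8 - 5t + 4t^2 - 2t^3
<D> = 2A^-15 - 4A^-11 + 5A^-7 - 8A^-3 + 7A - 7A^5 + 6A^9 - 3A^13 + 2A^17 - A^21 (w = -1)
1 component over 13 crossings, w = -1
27 Fox colorings among 3^13, |V(-1)| = 45: tricolorable
why: det 45 = |V(-1)|; divisible by 3, so tricolorable


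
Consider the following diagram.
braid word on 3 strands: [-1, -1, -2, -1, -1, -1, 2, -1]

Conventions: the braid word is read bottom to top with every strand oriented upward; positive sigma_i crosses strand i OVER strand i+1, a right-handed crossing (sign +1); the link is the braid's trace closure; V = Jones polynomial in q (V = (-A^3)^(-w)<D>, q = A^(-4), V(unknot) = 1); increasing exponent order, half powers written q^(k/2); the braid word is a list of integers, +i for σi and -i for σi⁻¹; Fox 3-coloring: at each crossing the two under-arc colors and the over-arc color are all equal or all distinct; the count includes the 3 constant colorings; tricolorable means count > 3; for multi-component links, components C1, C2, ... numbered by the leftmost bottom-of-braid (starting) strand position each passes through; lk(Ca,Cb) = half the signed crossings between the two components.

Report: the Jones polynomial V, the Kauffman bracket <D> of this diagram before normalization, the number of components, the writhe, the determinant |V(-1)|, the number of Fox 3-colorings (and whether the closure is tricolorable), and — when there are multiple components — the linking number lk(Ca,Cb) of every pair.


Jones polynomial: V(q) = q^-8 - 2q^-7 + q^-6 - 2q^-5 + 2q^-4 + q^-2
<D> = A^-10 + 2A^-2 - 2A^2 + A^6 - 2A^10 + A^14; writhe -6
components 1, writhe -6 (8 crossings)
3-colorings: 27 of 3^8, det 9 — tricolorable
note: w = -6 shifts under R1 moves; the (-A^3)^(6) factor cancels that in V


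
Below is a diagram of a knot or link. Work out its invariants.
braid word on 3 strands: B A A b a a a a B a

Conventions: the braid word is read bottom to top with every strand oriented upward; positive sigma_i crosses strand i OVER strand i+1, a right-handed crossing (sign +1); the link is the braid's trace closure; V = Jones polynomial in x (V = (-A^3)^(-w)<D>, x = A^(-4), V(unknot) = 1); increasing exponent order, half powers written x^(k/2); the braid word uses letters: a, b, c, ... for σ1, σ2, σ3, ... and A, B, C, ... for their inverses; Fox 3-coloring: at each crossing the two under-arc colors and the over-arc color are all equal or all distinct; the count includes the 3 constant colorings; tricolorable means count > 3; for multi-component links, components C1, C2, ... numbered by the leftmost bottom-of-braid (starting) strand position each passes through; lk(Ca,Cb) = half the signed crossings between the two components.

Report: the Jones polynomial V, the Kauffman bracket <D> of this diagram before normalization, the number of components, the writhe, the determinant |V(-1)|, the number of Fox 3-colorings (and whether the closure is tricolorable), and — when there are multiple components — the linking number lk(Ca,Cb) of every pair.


V = -x^-2 + 2x^-1 - 3 + 5x - 4x^2 + 5x^3 - 4x^4 + 2x^5 - x^6
<D> = -A^-18 + 2A^-14 - 4A^-10 + 5A^-6 - 4A^-2 + 5A^2 - 3A^6 + 2A^10 - A^14 (w = +2)
1 component over 10 crossings, w = +2
9 Fox colorings among 3^10, |V(-1)| = 27: tricolorable
why: w = +2 shifts under R1 moves; the (-A^3)^(-2) factor cancels that in V


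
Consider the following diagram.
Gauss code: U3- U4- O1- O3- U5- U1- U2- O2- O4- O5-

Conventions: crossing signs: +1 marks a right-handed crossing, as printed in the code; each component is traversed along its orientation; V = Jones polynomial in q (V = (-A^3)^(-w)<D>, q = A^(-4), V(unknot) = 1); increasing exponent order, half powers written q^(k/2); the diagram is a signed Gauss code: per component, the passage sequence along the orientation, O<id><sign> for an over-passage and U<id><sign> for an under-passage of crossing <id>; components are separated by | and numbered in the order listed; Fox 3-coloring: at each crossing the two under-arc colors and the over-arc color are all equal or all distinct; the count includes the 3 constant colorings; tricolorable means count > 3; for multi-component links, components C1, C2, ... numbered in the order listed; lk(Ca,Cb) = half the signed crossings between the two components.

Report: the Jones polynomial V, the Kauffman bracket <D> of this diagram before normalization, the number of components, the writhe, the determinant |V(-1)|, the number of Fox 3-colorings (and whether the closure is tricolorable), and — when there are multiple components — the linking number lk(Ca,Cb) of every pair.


V(q) = -q^-4 + q^-3 + q^-1
bracket: -A^-11 - A^-3 + A, w = -5
1 component, writhe -5, over 5 crossings
det 3, colorings 9 of 3^5 — tricolorable
observation: |V(-1)| = 3: so tricolorable, since 3 divides 3


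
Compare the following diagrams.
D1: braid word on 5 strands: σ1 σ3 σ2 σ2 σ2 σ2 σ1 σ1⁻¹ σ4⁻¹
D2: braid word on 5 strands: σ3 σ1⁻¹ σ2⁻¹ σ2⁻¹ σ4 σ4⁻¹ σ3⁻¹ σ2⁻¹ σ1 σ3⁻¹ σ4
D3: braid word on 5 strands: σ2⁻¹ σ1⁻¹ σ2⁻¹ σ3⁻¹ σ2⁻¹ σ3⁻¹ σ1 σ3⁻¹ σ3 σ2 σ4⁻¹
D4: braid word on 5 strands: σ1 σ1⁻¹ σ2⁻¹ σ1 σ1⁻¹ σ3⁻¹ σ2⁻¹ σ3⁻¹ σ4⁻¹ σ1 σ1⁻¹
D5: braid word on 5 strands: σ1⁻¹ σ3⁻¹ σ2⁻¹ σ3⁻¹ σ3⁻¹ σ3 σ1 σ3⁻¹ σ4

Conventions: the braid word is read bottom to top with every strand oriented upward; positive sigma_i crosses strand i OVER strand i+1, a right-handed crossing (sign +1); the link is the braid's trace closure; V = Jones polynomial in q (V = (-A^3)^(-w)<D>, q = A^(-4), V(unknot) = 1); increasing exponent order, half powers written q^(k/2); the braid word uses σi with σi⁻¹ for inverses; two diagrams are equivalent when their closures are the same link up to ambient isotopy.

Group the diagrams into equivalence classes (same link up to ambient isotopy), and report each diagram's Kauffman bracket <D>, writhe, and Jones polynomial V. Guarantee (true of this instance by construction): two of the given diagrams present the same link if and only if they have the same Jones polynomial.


classes: {D1} | {D2, D3, D4, D5}
V(D1) = -q^(3/2) - q^(7/2) + q^(9/2) - q^(11/2)  [9 crossings, <D> = A^-7 - A^-3 + A + A^9, w = +5]
D2 (bracket A^-7 + A^-3 + A - A^9; 11 crossings at w = -3): V = q^(-9/2) - q^(-5/2) - q^(-3/2) - q^(-1/2)
D3 (bracket A^-13 + A^-9 + A^-5 - A^3; 11 crossings at w = -5): V = q^(-9/2) - q^(-5/2) - q^(-3/2) - q^(-1/2)
V(D4) = q^(-9/2) - q^(-5/2) - q^(-3/2) - q^(-1/2)  [11 crossings, <D> = A^-13 + A^-9 + A^-5 - A^3, w = -5]
V(D5) = q^(-9/2) - q^(-5/2) - q^(-3/2) - q^(-1/2)  [9 crossings, <D> = A^-7 + A^-3 + A - A^9, w = -3]
insight: 2 classes among 5 diagrams; unequal V(q) rules out equality
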